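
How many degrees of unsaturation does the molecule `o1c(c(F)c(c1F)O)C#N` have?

5

Molecular formula from the SMILES: C5HF2NO2.
DoU = (2C + 2 + N − H − X)/2 = (2·5 + 2 + 1 − 1 − 2)/2 = 10/2 = 5.
(Structurally: 1 ring(s) + 4 π bond(s) = 5.)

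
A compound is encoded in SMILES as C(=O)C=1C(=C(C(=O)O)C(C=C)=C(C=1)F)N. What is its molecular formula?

C10H8FNO3

Heavy atoms from the SMILES: 10 C, 1 F, 1 N, 3 O.
Implicit hydrogens by atom environment:
  5 × C (aromatic): no H
  2 × C: 1 H each → 2
  2 × O: no H
  1 × C: 2 H
  1 × C (aromatic): 1 H
  1 × C: no H
  1 × F: no H
  1 × N: 2 H
  1 × O: 1 H
  Total hydrogens = 8.
Molecular formula: C10H8FNO3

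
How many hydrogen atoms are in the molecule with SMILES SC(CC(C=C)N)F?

Hydrogens are implicit in SMILES; fill each atom to its normal valence:
  3 × C: 1 H each → 3
  2 × C: 2 H each → 4
  1 × F: no H
  1 × N: 2 H
  1 × S: 1 H
  Total hydrogens = 10.

10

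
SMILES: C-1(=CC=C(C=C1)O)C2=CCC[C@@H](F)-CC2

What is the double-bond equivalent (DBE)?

6

Molecular formula from the SMILES: C13H15FO.
DoU = (2C + 2 + N − H − X)/2 = (2·13 + 2 + 0 − 15 − 1)/2 = 12/2 = 6.
(Structurally: 2 ring(s) + 4 π bond(s) = 6.)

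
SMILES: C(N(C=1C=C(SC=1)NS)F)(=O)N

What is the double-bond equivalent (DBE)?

Molecular formula from the SMILES: C5H6FN3OS2.
DoU = (2C + 2 + N − H − X)/2 = (2·5 + 2 + 3 − 6 − 1)/2 = 8/2 = 4.
(Structurally: 1 ring(s) + 3 π bond(s) = 4.)

4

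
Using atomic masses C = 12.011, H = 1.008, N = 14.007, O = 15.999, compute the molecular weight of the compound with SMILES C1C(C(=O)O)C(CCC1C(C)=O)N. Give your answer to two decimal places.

185.22

Molecular formula: C9H15NO3.
M = 9×12.011 + 15×1.008 + 1×14.007 + 3×15.999 = 185.22 g/mol.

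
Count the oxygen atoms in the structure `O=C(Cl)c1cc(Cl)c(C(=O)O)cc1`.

The symbol for oxygen appears 3 times in the SMILES.

3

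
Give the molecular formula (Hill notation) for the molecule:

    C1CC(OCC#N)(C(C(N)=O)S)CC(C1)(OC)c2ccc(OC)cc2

C18H24N2O4S

Heavy atoms from the SMILES: 18 C, 2 N, 4 O, 1 S.
Implicit hydrogens by atom environment:
  5 × C: 2 H each → 10
  4 × C (aromatic): 1 H each → 4
  4 × C: no H
  4 × O: no H
  2 × C: 3 H each → 6
  2 × C (aromatic): no H
  1 × C: 1 H
  1 × N: 2 H
  1 × N: no H
  1 × S: 1 H
  Total hydrogens = 24.
Molecular formula: C18H24N2O4S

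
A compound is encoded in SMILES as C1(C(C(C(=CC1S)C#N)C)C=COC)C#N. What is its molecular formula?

C12H14N2OS

Heavy atoms from the SMILES: 12 C, 2 N, 1 O, 1 S.
Implicit hydrogens by atom environment:
  7 × C: 1 H each → 7
  3 × C: no H
  2 × C: 3 H each → 6
  2 × N: no H
  1 × O: no H
  1 × S: 1 H
  Total hydrogens = 14.
Molecular formula: C12H14N2OS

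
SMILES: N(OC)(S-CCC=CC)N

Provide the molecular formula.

Heavy atoms from the SMILES: 6 C, 2 N, 1 O, 1 S.
Implicit hydrogens by atom environment:
  2 × C: 3 H each → 6
  2 × C: 2 H each → 4
  2 × C: 1 H each → 2
  1 × N: 2 H
  1 × N: no H
  1 × O: no H
  1 × S: no H
  Total hydrogens = 14.
Molecular formula: C6H14N2OS

C6H14N2OS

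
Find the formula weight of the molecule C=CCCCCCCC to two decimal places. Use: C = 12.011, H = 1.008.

126.24

Molecular formula: C9H18.
M = 9×12.011 + 18×1.008 = 126.24 g/mol.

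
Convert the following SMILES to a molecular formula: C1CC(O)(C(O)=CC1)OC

C7H12O3

Heavy atoms from the SMILES: 7 C, 3 O.
Implicit hydrogens by atom environment:
  3 × C: 2 H each → 6
  2 × C: no H
  2 × O: 1 H each → 2
  1 × C: 3 H
  1 × C: 1 H
  1 × O: no H
  Total hydrogens = 12.
Molecular formula: C7H12O3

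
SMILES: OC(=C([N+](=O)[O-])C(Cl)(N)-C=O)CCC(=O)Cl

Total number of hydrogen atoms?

8

Hydrogens are implicit in SMILES; fill each atom to its normal valence:
  4 × C: no H
  3 × O: no H
  2 × C: 2 H each → 4
  2 × Cl: no H
  1 × C: 1 H
  1 × N: 2 H
  1 × N (charge +1): no H
  1 × O: 1 H
  1 × O (charge -1): no H
  Total hydrogens = 8.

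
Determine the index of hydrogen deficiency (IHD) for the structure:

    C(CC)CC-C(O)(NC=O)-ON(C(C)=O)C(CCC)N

2

Molecular formula from the SMILES: C13H27N3O4.
DoU = (2C + 2 + N − H − X)/2 = (2·13 + 2 + 3 − 27 − 0)/2 = 4/2 = 2.
(Structurally: 0 ring(s) + 2 π bond(s) = 2.)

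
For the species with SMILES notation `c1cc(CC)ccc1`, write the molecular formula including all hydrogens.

Heavy atoms from the SMILES: 8 C.
Implicit hydrogens by atom environment:
  5 × C (aromatic): 1 H each → 5
  1 × C: 3 H
  1 × C: 2 H
  1 × C (aromatic): no H
  Total hydrogens = 10.
Molecular formula: C8H10

C8H10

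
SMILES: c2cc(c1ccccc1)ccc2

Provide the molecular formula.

Heavy atoms from the SMILES: 12 C.
Implicit hydrogens by atom environment:
  10 × C (aromatic): 1 H each → 10
  2 × C (aromatic): no H
  Total hydrogens = 10.
Molecular formula: C12H10

C12H10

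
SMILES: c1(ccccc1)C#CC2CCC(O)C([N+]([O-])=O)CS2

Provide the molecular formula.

Heavy atoms from the SMILES: 14 C, 1 N, 3 O, 1 S.
Implicit hydrogens by atom environment:
  5 × C (aromatic): 1 H each → 5
  3 × C: 2 H each → 6
  3 × C: 1 H each → 3
  2 × C: no H
  1 × C (aromatic): no H
  1 × N (charge +1): no H
  1 × O: 1 H
  1 × O: no H
  1 × O (charge -1): no H
  1 × S: no H
  Total hydrogens = 15.
Molecular formula: C14H15NO3S

C14H15NO3S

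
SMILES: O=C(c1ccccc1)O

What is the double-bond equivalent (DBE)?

Molecular formula from the SMILES: C7H6O2.
DoU = (2C + 2 + N − H − X)/2 = (2·7 + 2 + 0 − 6 − 0)/2 = 10/2 = 5.
(Structurally: 1 ring(s) + 4 π bond(s) = 5.)

5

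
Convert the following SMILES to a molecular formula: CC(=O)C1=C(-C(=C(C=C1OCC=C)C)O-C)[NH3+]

C13H18NO3+

Heavy atoms from the SMILES: 13 C, 1 N, 3 O.
Implicit hydrogens by atom environment:
  5 × C (aromatic): no H
  3 × C: 3 H each → 9
  3 × O: no H
  2 × C: 2 H each → 4
  1 × C (aromatic): 1 H
  1 × C: 1 H
  1 × C: no H
  1 × N (charge +1): 3 H
  Total hydrogens = 18.
Net charge +1.
Molecular formula: C13H18NO3+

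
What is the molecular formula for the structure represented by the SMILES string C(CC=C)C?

Heavy atoms from the SMILES: 5 C.
Implicit hydrogens by atom environment:
  3 × C: 2 H each → 6
  1 × C: 3 H
  1 × C: 1 H
  Total hydrogens = 10.
Molecular formula: C5H10

C5H10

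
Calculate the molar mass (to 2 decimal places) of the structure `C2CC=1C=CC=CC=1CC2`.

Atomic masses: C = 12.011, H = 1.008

132.21

Molecular formula: C10H12.
M = 10×12.011 + 12×1.008 = 132.21 g/mol.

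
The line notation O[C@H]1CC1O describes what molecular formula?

Heavy atoms from the SMILES: 3 C, 2 O.
Implicit hydrogens by atom environment:
  2 × C: 1 H each → 2
  2 × O: 1 H each → 2
  1 × C: 2 H
  Total hydrogens = 6.
Molecular formula: C3H6O2

C3H6O2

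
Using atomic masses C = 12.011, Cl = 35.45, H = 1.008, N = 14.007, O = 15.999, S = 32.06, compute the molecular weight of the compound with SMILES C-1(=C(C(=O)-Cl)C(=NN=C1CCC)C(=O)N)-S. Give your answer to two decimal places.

259.71

Molecular formula: C9H10ClN3O2S.
M = 9×12.011 + 1×35.45 + 10×1.008 + 3×14.007 + 2×15.999 + 1×32.06 = 259.71 g/mol.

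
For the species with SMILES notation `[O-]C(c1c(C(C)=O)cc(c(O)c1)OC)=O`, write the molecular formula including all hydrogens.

C10H9O5-

Heavy atoms from the SMILES: 10 C, 5 O.
Implicit hydrogens by atom environment:
  4 × C (aromatic): no H
  3 × O: no H
  2 × C: 3 H each → 6
  2 × C (aromatic): 1 H each → 2
  2 × C: no H
  1 × O: 1 H
  1 × O (charge -1): no H
  Total hydrogens = 9.
Net charge -1.
Molecular formula: C10H9O5-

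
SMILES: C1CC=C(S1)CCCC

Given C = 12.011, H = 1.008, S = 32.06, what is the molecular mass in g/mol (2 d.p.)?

Molecular formula: C8H14S.
M = 8×12.011 + 14×1.008 + 1×32.06 = 142.26 g/mol.

142.26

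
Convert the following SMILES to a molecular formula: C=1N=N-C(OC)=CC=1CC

Heavy atoms from the SMILES: 7 C, 2 N, 1 O.
Implicit hydrogens by atom environment:
  2 × C: 3 H each → 6
  2 × C (aromatic): 1 H each → 2
  2 × C (aromatic): no H
  2 × N (aromatic): no H
  1 × C: 2 H
  1 × O: no H
  Total hydrogens = 10.
Molecular formula: C7H10N2O

C7H10N2O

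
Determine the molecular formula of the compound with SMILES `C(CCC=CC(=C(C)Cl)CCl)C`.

Heavy atoms from the SMILES: 10 C, 2 Cl.
Implicit hydrogens by atom environment:
  4 × C: 2 H each → 8
  2 × C: 3 H each → 6
  2 × C: 1 H each → 2
  2 × C: no H
  2 × Cl: no H
  Total hydrogens = 16.
Molecular formula: C10H16Cl2

C10H16Cl2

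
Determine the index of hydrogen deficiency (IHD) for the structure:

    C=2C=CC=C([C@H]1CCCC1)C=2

5

Molecular formula from the SMILES: C11H14.
DoU = (2C + 2 + N − H − X)/2 = (2·11 + 2 + 0 − 14 − 0)/2 = 10/2 = 5.
(Structurally: 2 ring(s) + 3 π bond(s) = 5.)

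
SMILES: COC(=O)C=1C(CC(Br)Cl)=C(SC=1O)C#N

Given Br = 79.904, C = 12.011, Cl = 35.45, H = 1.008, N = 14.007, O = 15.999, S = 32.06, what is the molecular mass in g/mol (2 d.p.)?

Molecular formula: C9H7BrClNO3S.
M = 1×79.904 + 9×12.011 + 1×35.45 + 7×1.008 + 1×14.007 + 3×15.999 + 1×32.06 = 324.57 g/mol.

324.57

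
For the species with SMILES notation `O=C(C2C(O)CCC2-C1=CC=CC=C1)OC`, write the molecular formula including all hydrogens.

C13H16O3

Heavy atoms from the SMILES: 13 C, 3 O.
Implicit hydrogens by atom environment:
  5 × C (aromatic): 1 H each → 5
  3 × C: 1 H each → 3
  2 × C: 2 H each → 4
  2 × O: no H
  1 × C: 3 H
  1 × C: no H
  1 × C (aromatic): no H
  1 × O: 1 H
  Total hydrogens = 16.
Molecular formula: C13H16O3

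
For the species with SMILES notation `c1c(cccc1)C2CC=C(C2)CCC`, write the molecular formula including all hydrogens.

C14H18

Heavy atoms from the SMILES: 14 C.
Implicit hydrogens by atom environment:
  5 × C (aromatic): 1 H each → 5
  4 × C: 2 H each → 8
  2 × C: 1 H each → 2
  1 × C: 3 H
  1 × C: no H
  1 × C (aromatic): no H
  Total hydrogens = 18.
Molecular formula: C14H18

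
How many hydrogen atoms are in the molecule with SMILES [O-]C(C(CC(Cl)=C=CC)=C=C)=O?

8

Hydrogens are implicit in SMILES; fill each atom to its normal valence:
  5 × C: no H
  2 × C: 2 H each → 4
  1 × C: 3 H
  1 × C: 1 H
  1 × Cl: no H
  1 × O: no H
  1 × O (charge -1): no H
  Total hydrogens = 8.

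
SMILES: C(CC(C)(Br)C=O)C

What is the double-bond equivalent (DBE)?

Molecular formula from the SMILES: C6H11BrO.
DoU = (2C + 2 + N − H − X)/2 = (2·6 + 2 + 0 − 11 − 1)/2 = 2/2 = 1.
(Structurally: 0 ring(s) + 1 π bond(s) = 1.)

1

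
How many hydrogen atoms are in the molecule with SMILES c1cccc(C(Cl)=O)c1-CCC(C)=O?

Hydrogens are implicit in SMILES; fill each atom to its normal valence:
  4 × C (aromatic): 1 H each → 4
  2 × C: 2 H each → 4
  2 × C (aromatic): no H
  2 × C: no H
  2 × O: no H
  1 × C: 3 H
  1 × Cl: no H
  Total hydrogens = 11.

11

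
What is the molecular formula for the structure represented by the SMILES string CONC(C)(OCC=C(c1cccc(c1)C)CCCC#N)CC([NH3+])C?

Heavy atoms from the SMILES: 20 C, 3 N, 2 O.
Implicit hydrogens by atom environment:
  5 × C: 2 H each → 10
  4 × C: 3 H each → 12
  4 × C (aromatic): 1 H each → 4
  3 × C: no H
  2 × C: 1 H each → 2
  2 × C (aromatic): no H
  2 × O: no H
  1 × N (charge +1): 3 H
  1 × N: 1 H
  1 × N: no H
  Total hydrogens = 32.
Net charge +1.
Molecular formula: C20H32N3O2+

C20H32N3O2+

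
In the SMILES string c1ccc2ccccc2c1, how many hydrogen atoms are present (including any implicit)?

8

Hydrogens are implicit in SMILES; fill each atom to its normal valence:
  8 × C (aromatic): 1 H each → 8
  2 × C (aromatic): no H
  Total hydrogens = 8.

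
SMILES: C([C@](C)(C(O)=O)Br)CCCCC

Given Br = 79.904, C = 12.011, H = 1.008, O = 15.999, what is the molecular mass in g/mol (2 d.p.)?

Molecular formula: C9H17BrO2.
M = 1×79.904 + 9×12.011 + 17×1.008 + 2×15.999 = 237.14 g/mol.

237.14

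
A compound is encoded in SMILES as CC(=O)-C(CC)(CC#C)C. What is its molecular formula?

Heavy atoms from the SMILES: 9 C, 1 O.
Implicit hydrogens by atom environment:
  3 × C: 3 H each → 9
  3 × C: no H
  2 × C: 2 H each → 4
  1 × C: 1 H
  1 × O: no H
  Total hydrogens = 14.
Molecular formula: C9H14O

C9H14O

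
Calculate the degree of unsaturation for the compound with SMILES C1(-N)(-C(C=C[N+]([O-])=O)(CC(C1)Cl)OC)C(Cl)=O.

Molecular formula from the SMILES: C9H12Cl2N2O4.
DoU = (2C + 2 + N − H − X)/2 = (2·9 + 2 + 2 − 12 − 2)/2 = 8/2 = 4.
(Structurally: 1 ring(s) + 3 π bond(s) = 4.)

4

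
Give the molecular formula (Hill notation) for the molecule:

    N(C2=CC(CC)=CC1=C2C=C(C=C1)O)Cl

C12H12ClNO

Heavy atoms from the SMILES: 12 C, 1 Cl, 1 N, 1 O.
Implicit hydrogens by atom environment:
  5 × C (aromatic): 1 H each → 5
  5 × C (aromatic): no H
  1 × C: 3 H
  1 × C: 2 H
  1 × Cl: no H
  1 × N: 1 H
  1 × O: 1 H
  Total hydrogens = 12.
Molecular formula: C12H12ClNO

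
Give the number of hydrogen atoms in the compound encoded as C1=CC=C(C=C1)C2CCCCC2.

16

Hydrogens are implicit in SMILES; fill each atom to its normal valence:
  5 × C: 2 H each → 10
  5 × C (aromatic): 1 H each → 5
  1 × C: 1 H
  1 × C (aromatic): no H
  Total hydrogens = 16.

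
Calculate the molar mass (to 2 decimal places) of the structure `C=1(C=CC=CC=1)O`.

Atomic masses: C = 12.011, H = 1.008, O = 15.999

Molecular formula: C6H6O.
M = 6×12.011 + 6×1.008 + 1×15.999 = 94.11 g/mol.

94.11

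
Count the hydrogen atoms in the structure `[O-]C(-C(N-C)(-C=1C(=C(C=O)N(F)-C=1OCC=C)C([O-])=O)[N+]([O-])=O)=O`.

10

Hydrogens are implicit in SMILES; fill each atom to its normal valence:
  5 × O: no H
  4 × C (aromatic): no H
  3 × C: no H
  3 × O (charge -1): no H
  2 × C: 2 H each → 4
  2 × C: 1 H each → 2
  1 × C: 3 H
  1 × F: no H
  1 × N: 1 H
  1 × N (aromatic): no H
  1 × N (charge +1): no H
  Total hydrogens = 10.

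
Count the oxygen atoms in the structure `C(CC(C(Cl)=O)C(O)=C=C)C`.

The symbol for oxygen appears 2 times in the SMILES.

2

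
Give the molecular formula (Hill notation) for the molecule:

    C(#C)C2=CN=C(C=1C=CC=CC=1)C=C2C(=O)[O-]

Heavy atoms from the SMILES: 14 C, 1 N, 2 O.
Implicit hydrogens by atom environment:
  7 × C (aromatic): 1 H each → 7
  4 × C (aromatic): no H
  2 × C: no H
  1 × C: 1 H
  1 × N (aromatic): no H
  1 × O: no H
  1 × O (charge -1): no H
  Total hydrogens = 8.
Net charge -1.
Molecular formula: C14H8NO2-

C14H8NO2-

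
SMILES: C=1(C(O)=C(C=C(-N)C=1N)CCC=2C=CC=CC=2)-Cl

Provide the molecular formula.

Heavy atoms from the SMILES: 14 C, 1 Cl, 2 N, 1 O.
Implicit hydrogens by atom environment:
  6 × C (aromatic): 1 H each → 6
  6 × C (aromatic): no H
  2 × C: 2 H each → 4
  2 × N: 2 H each → 4
  1 × Cl: no H
  1 × O: 1 H
  Total hydrogens = 15.
Molecular formula: C14H15ClN2O

C14H15ClN2O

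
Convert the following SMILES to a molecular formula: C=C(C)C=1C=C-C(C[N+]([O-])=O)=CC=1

Heavy atoms from the SMILES: 10 C, 1 N, 2 O.
Implicit hydrogens by atom environment:
  4 × C (aromatic): 1 H each → 4
  2 × C: 2 H each → 4
  2 × C (aromatic): no H
  1 × C: 3 H
  1 × C: no H
  1 × N (charge +1): no H
  1 × O: no H
  1 × O (charge -1): no H
  Total hydrogens = 11.
Molecular formula: C10H11NO2

C10H11NO2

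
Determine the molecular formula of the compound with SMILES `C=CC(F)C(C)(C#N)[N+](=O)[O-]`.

Heavy atoms from the SMILES: 6 C, 1 F, 2 N, 2 O.
Implicit hydrogens by atom environment:
  2 × C: 1 H each → 2
  2 × C: no H
  1 × C: 3 H
  1 × C: 2 H
  1 × F: no H
  1 × N: no H
  1 × N (charge +1): no H
  1 × O: no H
  1 × O (charge -1): no H
  Total hydrogens = 7.
Molecular formula: C6H7FN2O2

C6H7FN2O2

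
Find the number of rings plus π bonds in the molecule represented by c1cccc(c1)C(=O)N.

5

Molecular formula from the SMILES: C7H7NO.
DoU = (2C + 2 + N − H − X)/2 = (2·7 + 2 + 1 − 7 − 0)/2 = 10/2 = 5.
(Structurally: 1 ring(s) + 4 π bond(s) = 5.)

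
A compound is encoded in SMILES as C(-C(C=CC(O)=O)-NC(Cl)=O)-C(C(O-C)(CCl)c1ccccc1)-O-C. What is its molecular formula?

C17H21Cl2NO5

Heavy atoms from the SMILES: 17 C, 2 Cl, 1 N, 5 O.
Implicit hydrogens by atom environment:
  5 × C (aromatic): 1 H each → 5
  4 × C: 1 H each → 4
  4 × O: no H
  3 × C: no H
  2 × C: 3 H each → 6
  2 × C: 2 H each → 4
  2 × Cl: no H
  1 × C (aromatic): no H
  1 × N: 1 H
  1 × O: 1 H
  Total hydrogens = 21.
Molecular formula: C17H21Cl2NO5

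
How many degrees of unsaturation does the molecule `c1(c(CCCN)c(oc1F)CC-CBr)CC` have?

Molecular formula from the SMILES: C12H19BrFNO.
DoU = (2C + 2 + N − H − X)/2 = (2·12 + 2 + 1 − 19 − 2)/2 = 6/2 = 3.
(Structurally: 1 ring(s) + 2 π bond(s) = 3.)

3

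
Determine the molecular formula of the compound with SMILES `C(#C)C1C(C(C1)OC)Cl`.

Heavy atoms from the SMILES: 7 C, 1 Cl, 1 O.
Implicit hydrogens by atom environment:
  4 × C: 1 H each → 4
  1 × C: 3 H
  1 × C: 2 H
  1 × C: no H
  1 × Cl: no H
  1 × O: no H
  Total hydrogens = 9.
Molecular formula: C7H9ClO

C7H9ClO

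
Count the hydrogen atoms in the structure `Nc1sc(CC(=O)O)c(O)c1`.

7

Hydrogens are implicit in SMILES; fill each atom to its normal valence:
  3 × C (aromatic): no H
  2 × O: 1 H each → 2
  1 × C: 2 H
  1 × C (aromatic): 1 H
  1 × C: no H
  1 × N: 2 H
  1 × O: no H
  1 × S (aromatic): no H
  Total hydrogens = 7.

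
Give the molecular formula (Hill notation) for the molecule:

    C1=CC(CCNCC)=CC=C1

C10H15N

Heavy atoms from the SMILES: 10 C, 1 N.
Implicit hydrogens by atom environment:
  5 × C (aromatic): 1 H each → 5
  3 × C: 2 H each → 6
  1 × C: 3 H
  1 × C (aromatic): no H
  1 × N: 1 H
  Total hydrogens = 15.
Molecular formula: C10H15N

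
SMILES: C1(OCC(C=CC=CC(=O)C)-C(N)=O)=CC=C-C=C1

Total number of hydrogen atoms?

17

Hydrogens are implicit in SMILES; fill each atom to its normal valence:
  5 × C: 1 H each → 5
  5 × C (aromatic): 1 H each → 5
  3 × O: no H
  2 × C: no H
  1 × C: 3 H
  1 × C: 2 H
  1 × C (aromatic): no H
  1 × N: 2 H
  Total hydrogens = 17.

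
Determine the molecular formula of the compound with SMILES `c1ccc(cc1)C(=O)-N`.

C7H7NO

Heavy atoms from the SMILES: 7 C, 1 N, 1 O.
Implicit hydrogens by atom environment:
  5 × C (aromatic): 1 H each → 5
  1 × C (aromatic): no H
  1 × C: no H
  1 × N: 2 H
  1 × O: no H
  Total hydrogens = 7.
Molecular formula: C7H7NO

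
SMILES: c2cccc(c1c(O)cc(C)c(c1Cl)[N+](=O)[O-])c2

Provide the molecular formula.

Heavy atoms from the SMILES: 13 C, 1 Cl, 1 N, 3 O.
Implicit hydrogens by atom environment:
  6 × C (aromatic): 1 H each → 6
  6 × C (aromatic): no H
  1 × C: 3 H
  1 × Cl: no H
  1 × N (charge +1): no H
  1 × O: 1 H
  1 × O: no H
  1 × O (charge -1): no H
  Total hydrogens = 10.
Molecular formula: C13H10ClNO3

C13H10ClNO3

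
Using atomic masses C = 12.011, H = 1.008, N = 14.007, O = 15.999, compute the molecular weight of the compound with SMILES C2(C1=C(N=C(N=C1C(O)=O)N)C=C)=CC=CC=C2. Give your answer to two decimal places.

Molecular formula: C13H11N3O2.
M = 13×12.011 + 11×1.008 + 3×14.007 + 2×15.999 = 241.25 g/mol.

241.25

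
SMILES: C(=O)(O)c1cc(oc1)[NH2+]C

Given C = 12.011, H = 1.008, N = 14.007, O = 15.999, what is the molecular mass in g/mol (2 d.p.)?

Molecular formula: C6H8NO3+.
M = 6×12.011 + 8×1.008 + 1×14.007 + 3×15.999 = 142.13 g/mol.

142.13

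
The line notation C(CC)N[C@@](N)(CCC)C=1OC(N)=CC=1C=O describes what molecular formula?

Heavy atoms from the SMILES: 12 C, 3 N, 2 O.
Implicit hydrogens by atom environment:
  4 × C: 2 H each → 8
  3 × C (aromatic): no H
  2 × C: 3 H each → 6
  2 × N: 2 H each → 4
  1 × C (aromatic): 1 H
  1 × C: 1 H
  1 × C: no H
  1 × N: 1 H
  1 × O (aromatic): no H
  1 × O: no H
  Total hydrogens = 21.
Molecular formula: C12H21N3O2

C12H21N3O2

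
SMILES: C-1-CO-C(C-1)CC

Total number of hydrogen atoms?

12

Hydrogens are implicit in SMILES; fill each atom to its normal valence:
  4 × C: 2 H each → 8
  1 × C: 3 H
  1 × C: 1 H
  1 × O: no H
  Total hydrogens = 12.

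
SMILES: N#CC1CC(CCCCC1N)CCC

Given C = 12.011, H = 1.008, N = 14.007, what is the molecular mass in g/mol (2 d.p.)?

Molecular formula: C12H22N2.
M = 12×12.011 + 22×1.008 + 2×14.007 = 194.32 g/mol.

194.32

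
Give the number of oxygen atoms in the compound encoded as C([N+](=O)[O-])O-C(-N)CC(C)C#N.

The symbol for oxygen appears 3 times in the SMILES.

3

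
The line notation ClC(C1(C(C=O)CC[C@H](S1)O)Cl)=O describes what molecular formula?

Heavy atoms from the SMILES: 7 C, 2 Cl, 3 O, 1 S.
Implicit hydrogens by atom environment:
  3 × C: 1 H each → 3
  2 × C: 2 H each → 4
  2 × C: no H
  2 × Cl: no H
  2 × O: no H
  1 × O: 1 H
  1 × S: no H
  Total hydrogens = 8.
Molecular formula: C7H8Cl2O3S

C7H8Cl2O3S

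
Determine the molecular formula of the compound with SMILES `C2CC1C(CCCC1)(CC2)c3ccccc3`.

Heavy atoms from the SMILES: 16 C.
Implicit hydrogens by atom environment:
  8 × C: 2 H each → 16
  5 × C (aromatic): 1 H each → 5
  1 × C: 1 H
  1 × C: no H
  1 × C (aromatic): no H
  Total hydrogens = 22.
Molecular formula: C16H22

C16H22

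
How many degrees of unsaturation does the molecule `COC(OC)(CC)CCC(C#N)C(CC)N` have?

2

Molecular formula from the SMILES: C12H24N2O2.
DoU = (2C + 2 + N − H − X)/2 = (2·12 + 2 + 2 − 24 − 0)/2 = 4/2 = 2.
(Structurally: 0 ring(s) + 2 π bond(s) = 2.)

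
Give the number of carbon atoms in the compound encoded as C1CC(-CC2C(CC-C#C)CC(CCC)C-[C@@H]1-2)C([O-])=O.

18

The symbol for carbon appears 18 times in the SMILES.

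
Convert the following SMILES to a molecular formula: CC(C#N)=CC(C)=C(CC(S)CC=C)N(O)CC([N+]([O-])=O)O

Heavy atoms from the SMILES: 14 C, 3 N, 4 O, 1 S.
Implicit hydrogens by atom environment:
  4 × C: 2 H each → 8
  4 × C: 1 H each → 4
  4 × C: no H
  2 × C: 3 H each → 6
  2 × N: no H
  2 × O: 1 H each → 2
  1 × N (charge +1): no H
  1 × O: no H
  1 × O (charge -1): no H
  1 × S: 1 H
  Total hydrogens = 21.
Molecular formula: C14H21N3O4S

C14H21N3O4S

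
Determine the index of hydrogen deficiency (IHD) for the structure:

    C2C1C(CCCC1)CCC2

Molecular formula from the SMILES: C10H18.
DoU = (2C + 2 + N − H − X)/2 = (2·10 + 2 + 0 − 18 − 0)/2 = 4/2 = 2.
(Structurally: 2 ring(s) + 0 π bond(s) = 2.)

2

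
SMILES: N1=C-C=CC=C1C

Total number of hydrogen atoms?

7

Hydrogens are implicit in SMILES; fill each atom to its normal valence:
  4 × C (aromatic): 1 H each → 4
  1 × C: 3 H
  1 × C (aromatic): no H
  1 × N (aromatic): no H
  Total hydrogens = 7.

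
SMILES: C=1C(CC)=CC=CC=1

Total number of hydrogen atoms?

Hydrogens are implicit in SMILES; fill each atom to its normal valence:
  5 × C (aromatic): 1 H each → 5
  1 × C: 3 H
  1 × C: 2 H
  1 × C (aromatic): no H
  Total hydrogens = 10.

10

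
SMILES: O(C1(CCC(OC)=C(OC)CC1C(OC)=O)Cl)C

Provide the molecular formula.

Heavy atoms from the SMILES: 12 C, 1 Cl, 5 O.
Implicit hydrogens by atom environment:
  5 × O: no H
  4 × C: 3 H each → 12
  4 × C: no H
  3 × C: 2 H each → 6
  1 × C: 1 H
  1 × Cl: no H
  Total hydrogens = 19.
Molecular formula: C12H19ClO5

C12H19ClO5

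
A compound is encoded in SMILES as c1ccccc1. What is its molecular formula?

C6H6

Heavy atoms from the SMILES: 6 C.
Implicit hydrogens by atom environment:
  6 × C (aromatic): 1 H each → 6
  Total hydrogens = 6.
Molecular formula: C6H6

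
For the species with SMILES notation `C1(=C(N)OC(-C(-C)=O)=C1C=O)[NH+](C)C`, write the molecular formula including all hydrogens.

Heavy atoms from the SMILES: 9 C, 2 N, 3 O.
Implicit hydrogens by atom environment:
  4 × C (aromatic): no H
  3 × C: 3 H each → 9
  2 × O: no H
  1 × C: 1 H
  1 × C: no H
  1 × N: 2 H
  1 × N (charge +1): 1 H
  1 × O (aromatic): no H
  Total hydrogens = 13.
Net charge +1.
Molecular formula: C9H13N2O3+

C9H13N2O3+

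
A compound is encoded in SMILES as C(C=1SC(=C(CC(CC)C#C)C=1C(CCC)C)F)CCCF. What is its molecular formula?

C19H28F2S

Heavy atoms from the SMILES: 19 C, 2 F, 1 S.
Implicit hydrogens by atom environment:
  8 × C: 2 H each → 16
  4 × C (aromatic): no H
  3 × C: 3 H each → 9
  3 × C: 1 H each → 3
  2 × F: no H
  1 × C: no H
  1 × S (aromatic): no H
  Total hydrogens = 28.
Molecular formula: C19H28F2S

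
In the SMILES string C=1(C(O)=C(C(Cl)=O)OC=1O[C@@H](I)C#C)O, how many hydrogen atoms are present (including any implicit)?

4

Hydrogens are implicit in SMILES; fill each atom to its normal valence:
  4 × C (aromatic): no H
  2 × C: 1 H each → 2
  2 × C: no H
  2 × O: 1 H each → 2
  2 × O: no H
  1 × Cl: no H
  1 × I: no H
  1 × O (aromatic): no H
  Total hydrogens = 4.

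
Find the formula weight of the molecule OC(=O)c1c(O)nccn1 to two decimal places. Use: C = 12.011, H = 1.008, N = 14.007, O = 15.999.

Molecular formula: C5H4N2O3.
M = 5×12.011 + 4×1.008 + 2×14.007 + 3×15.999 = 140.10 g/mol.

140.10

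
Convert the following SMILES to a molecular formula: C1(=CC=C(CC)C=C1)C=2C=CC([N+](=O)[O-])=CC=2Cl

Heavy atoms from the SMILES: 14 C, 1 Cl, 1 N, 2 O.
Implicit hydrogens by atom environment:
  7 × C (aromatic): 1 H each → 7
  5 × C (aromatic): no H
  1 × C: 3 H
  1 × C: 2 H
  1 × Cl: no H
  1 × N (charge +1): no H
  1 × O: no H
  1 × O (charge -1): no H
  Total hydrogens = 12.
Molecular formula: C14H12ClNO2

C14H12ClNO2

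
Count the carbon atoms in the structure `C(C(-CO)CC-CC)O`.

The symbol for carbon appears 7 times in the SMILES.

7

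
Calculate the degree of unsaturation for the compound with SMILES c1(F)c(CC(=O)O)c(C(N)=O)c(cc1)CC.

Molecular formula from the SMILES: C11H12FNO3.
DoU = (2C + 2 + N − H − X)/2 = (2·11 + 2 + 1 − 12 − 1)/2 = 12/2 = 6.
(Structurally: 1 ring(s) + 5 π bond(s) = 6.)

6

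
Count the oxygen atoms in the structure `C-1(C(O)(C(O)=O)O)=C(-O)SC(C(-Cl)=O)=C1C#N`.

The symbol for oxygen appears 6 times in the SMILES.

6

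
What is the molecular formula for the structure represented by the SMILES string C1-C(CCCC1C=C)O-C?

Heavy atoms from the SMILES: 9 C, 1 O.
Implicit hydrogens by atom environment:
  5 × C: 2 H each → 10
  3 × C: 1 H each → 3
  1 × C: 3 H
  1 × O: no H
  Total hydrogens = 16.
Molecular formula: C9H16O

C9H16O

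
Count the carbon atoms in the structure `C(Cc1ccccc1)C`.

The symbol for carbon appears 9 times in the SMILES. Lowercase c denotes aromatic carbon and counts toward C.

9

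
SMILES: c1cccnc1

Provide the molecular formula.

Heavy atoms from the SMILES: 5 C, 1 N.
Implicit hydrogens by atom environment:
  5 × C (aromatic): 1 H each → 5
  1 × N (aromatic): no H
  Total hydrogens = 5.
Molecular formula: C5H5N

C5H5N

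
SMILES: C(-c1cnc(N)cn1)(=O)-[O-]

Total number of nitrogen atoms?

3

The symbol for nitrogen appears 3 times in the SMILES.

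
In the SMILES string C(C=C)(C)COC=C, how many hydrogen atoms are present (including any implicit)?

12

Hydrogens are implicit in SMILES; fill each atom to its normal valence:
  3 × C: 2 H each → 6
  3 × C: 1 H each → 3
  1 × C: 3 H
  1 × O: no H
  Total hydrogens = 12.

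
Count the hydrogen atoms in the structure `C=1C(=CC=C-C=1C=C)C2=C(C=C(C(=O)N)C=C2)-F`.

12

Hydrogens are implicit in SMILES; fill each atom to its normal valence:
  7 × C (aromatic): 1 H each → 7
  5 × C (aromatic): no H
  1 × C: 2 H
  1 × C: 1 H
  1 × C: no H
  1 × F: no H
  1 × N: 2 H
  1 × O: no H
  Total hydrogens = 12.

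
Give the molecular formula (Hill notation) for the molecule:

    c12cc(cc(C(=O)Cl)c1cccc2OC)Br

Heavy atoms from the SMILES: 1 Br, 12 C, 1 Cl, 2 O.
Implicit hydrogens by atom environment:
  5 × C (aromatic): 1 H each → 5
  5 × C (aromatic): no H
  2 × O: no H
  1 × Br: no H
  1 × C: 3 H
  1 × C: no H
  1 × Cl: no H
  Total hydrogens = 8.
Molecular formula: C12H8BrClO2

C12H8BrClO2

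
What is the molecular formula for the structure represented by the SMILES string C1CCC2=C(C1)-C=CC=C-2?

Heavy atoms from the SMILES: 10 C.
Implicit hydrogens by atom environment:
  4 × C: 2 H each → 8
  4 × C (aromatic): 1 H each → 4
  2 × C (aromatic): no H
  Total hydrogens = 12.
Molecular formula: C10H12

C10H12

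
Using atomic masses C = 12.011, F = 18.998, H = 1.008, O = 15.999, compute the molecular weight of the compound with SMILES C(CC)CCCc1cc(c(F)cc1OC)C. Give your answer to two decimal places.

Molecular formula: C14H21FO.
M = 14×12.011 + 1×18.998 + 21×1.008 + 1×15.999 = 224.32 g/mol.

224.32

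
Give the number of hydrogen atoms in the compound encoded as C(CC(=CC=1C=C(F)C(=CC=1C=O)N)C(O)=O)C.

14

Hydrogens are implicit in SMILES; fill each atom to its normal valence:
  4 × C (aromatic): no H
  2 × C: 2 H each → 4
  2 × C (aromatic): 1 H each → 2
  2 × C: 1 H each → 2
  2 × C: no H
  2 × O: no H
  1 × C: 3 H
  1 × F: no H
  1 × N: 2 H
  1 × O: 1 H
  Total hydrogens = 14.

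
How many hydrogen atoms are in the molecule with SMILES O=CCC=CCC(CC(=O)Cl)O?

11

Hydrogens are implicit in SMILES; fill each atom to its normal valence:
  4 × C: 1 H each → 4
  3 × C: 2 H each → 6
  2 × O: no H
  1 × C: no H
  1 × Cl: no H
  1 × O: 1 H
  Total hydrogens = 11.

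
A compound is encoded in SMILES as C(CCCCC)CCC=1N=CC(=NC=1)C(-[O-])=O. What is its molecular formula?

C13H19N2O2-

Heavy atoms from the SMILES: 13 C, 2 N, 2 O.
Implicit hydrogens by atom environment:
  7 × C: 2 H each → 14
  2 × C (aromatic): 1 H each → 2
  2 × C (aromatic): no H
  2 × N (aromatic): no H
  1 × C: 3 H
  1 × C: no H
  1 × O: no H
  1 × O (charge -1): no H
  Total hydrogens = 19.
Net charge -1.
Molecular formula: C13H19N2O2-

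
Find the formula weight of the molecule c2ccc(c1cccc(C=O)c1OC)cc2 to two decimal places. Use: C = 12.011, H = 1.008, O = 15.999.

212.25

Molecular formula: C14H12O2.
M = 14×12.011 + 12×1.008 + 2×15.999 = 212.25 g/mol.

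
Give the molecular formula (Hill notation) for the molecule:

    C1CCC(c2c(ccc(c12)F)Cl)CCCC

C14H18ClF

Heavy atoms from the SMILES: 14 C, 1 Cl, 1 F.
Implicit hydrogens by atom environment:
  6 × C: 2 H each → 12
  4 × C (aromatic): no H
  2 × C (aromatic): 1 H each → 2
  1 × C: 3 H
  1 × C: 1 H
  1 × Cl: no H
  1 × F: no H
  Total hydrogens = 18.
Molecular formula: C14H18ClF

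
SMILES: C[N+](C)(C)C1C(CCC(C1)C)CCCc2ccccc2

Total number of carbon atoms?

The symbol for carbon appears 19 times in the SMILES. Lowercase c denotes aromatic carbon and counts toward C.

19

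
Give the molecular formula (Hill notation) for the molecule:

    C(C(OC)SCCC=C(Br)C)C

C9H17BrOS

Heavy atoms from the SMILES: 1 Br, 9 C, 1 O, 1 S.
Implicit hydrogens by atom environment:
  3 × C: 3 H each → 9
  3 × C: 2 H each → 6
  2 × C: 1 H each → 2
  1 × Br: no H
  1 × C: no H
  1 × O: no H
  1 × S: no H
  Total hydrogens = 17.
Molecular formula: C9H17BrOS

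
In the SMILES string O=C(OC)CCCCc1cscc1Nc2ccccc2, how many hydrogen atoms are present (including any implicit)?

Hydrogens are implicit in SMILES; fill each atom to its normal valence:
  7 × C (aromatic): 1 H each → 7
  4 × C: 2 H each → 8
  3 × C (aromatic): no H
  2 × O: no H
  1 × C: 3 H
  1 × C: no H
  1 × N: 1 H
  1 × S (aromatic): no H
  Total hydrogens = 19.

19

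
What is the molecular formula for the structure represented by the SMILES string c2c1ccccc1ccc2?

Heavy atoms from the SMILES: 10 C.
Implicit hydrogens by atom environment:
  8 × C (aromatic): 1 H each → 8
  2 × C (aromatic): no H
  Total hydrogens = 8.
Molecular formula: C10H8

C10H8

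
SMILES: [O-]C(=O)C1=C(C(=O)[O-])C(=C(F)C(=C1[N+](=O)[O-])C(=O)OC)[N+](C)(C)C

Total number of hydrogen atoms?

Hydrogens are implicit in SMILES; fill each atom to its normal valence:
  6 × C (aromatic): no H
  5 × O: no H
  4 × C: 3 H each → 12
  3 × C: no H
  3 × O (charge -1): no H
  2 × N (charge +1): no H
  1 × F: no H
  Total hydrogens = 12.

12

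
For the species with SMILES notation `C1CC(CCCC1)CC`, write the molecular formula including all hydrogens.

C9H18

Heavy atoms from the SMILES: 9 C.
Implicit hydrogens by atom environment:
  7 × C: 2 H each → 14
  1 × C: 3 H
  1 × C: 1 H
  Total hydrogens = 18.
Molecular formula: C9H18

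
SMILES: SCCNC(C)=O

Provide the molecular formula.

C4H9NOS

Heavy atoms from the SMILES: 4 C, 1 N, 1 O, 1 S.
Implicit hydrogens by atom environment:
  2 × C: 2 H each → 4
  1 × C: 3 H
  1 × C: no H
  1 × N: 1 H
  1 × O: no H
  1 × S: 1 H
  Total hydrogens = 9.
Molecular formula: C4H9NOS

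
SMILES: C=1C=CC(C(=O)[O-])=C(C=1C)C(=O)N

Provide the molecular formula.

Heavy atoms from the SMILES: 9 C, 1 N, 3 O.
Implicit hydrogens by atom environment:
  3 × C (aromatic): 1 H each → 3
  3 × C (aromatic): no H
  2 × C: no H
  2 × O: no H
  1 × C: 3 H
  1 × N: 2 H
  1 × O (charge -1): no H
  Total hydrogens = 8.
Net charge -1.
Molecular formula: C9H8NO3-

C9H8NO3-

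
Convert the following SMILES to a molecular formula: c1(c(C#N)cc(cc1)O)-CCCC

C11H13NO

Heavy atoms from the SMILES: 11 C, 1 N, 1 O.
Implicit hydrogens by atom environment:
  3 × C: 2 H each → 6
  3 × C (aromatic): 1 H each → 3
  3 × C (aromatic): no H
  1 × C: 3 H
  1 × C: no H
  1 × N: no H
  1 × O: 1 H
  Total hydrogens = 13.
Molecular formula: C11H13NO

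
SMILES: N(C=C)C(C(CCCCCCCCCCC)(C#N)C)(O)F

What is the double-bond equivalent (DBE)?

3

Molecular formula from the SMILES: C17H31FN2O.
DoU = (2C + 2 + N − H − X)/2 = (2·17 + 2 + 2 − 31 − 1)/2 = 6/2 = 3.
(Structurally: 0 ring(s) + 3 π bond(s) = 3.)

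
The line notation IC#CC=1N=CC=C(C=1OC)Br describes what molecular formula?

C8H5BrINO

Heavy atoms from the SMILES: 1 Br, 8 C, 1 I, 1 N, 1 O.
Implicit hydrogens by atom environment:
  3 × C (aromatic): no H
  2 × C (aromatic): 1 H each → 2
  2 × C: no H
  1 × Br: no H
  1 × C: 3 H
  1 × I: no H
  1 × N (aromatic): no H
  1 × O: no H
  Total hydrogens = 5.
Molecular formula: C8H5BrINO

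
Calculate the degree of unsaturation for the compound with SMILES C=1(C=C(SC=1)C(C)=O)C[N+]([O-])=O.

5

Molecular formula from the SMILES: C7H7NO3S.
DoU = (2C + 2 + N − H − X)/2 = (2·7 + 2 + 1 − 7 − 0)/2 = 10/2 = 5.
(Structurally: 1 ring(s) + 4 π bond(s) = 5.)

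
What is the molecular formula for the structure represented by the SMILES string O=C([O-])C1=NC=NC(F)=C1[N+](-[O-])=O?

C5HFN3O4-

Heavy atoms from the SMILES: 5 C, 1 F, 3 N, 4 O.
Implicit hydrogens by atom environment:
  3 × C (aromatic): no H
  2 × N (aromatic): no H
  2 × O: no H
  2 × O (charge -1): no H
  1 × C (aromatic): 1 H
  1 × C: no H
  1 × F: no H
  1 × N (charge +1): no H
  Total hydrogens = 1.
Net charge -1.
Molecular formula: C5HFN3O4-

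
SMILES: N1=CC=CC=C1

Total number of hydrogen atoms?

Hydrogens are implicit in SMILES; fill each atom to its normal valence:
  5 × C (aromatic): 1 H each → 5
  1 × N (aromatic): no H
  Total hydrogens = 5.

5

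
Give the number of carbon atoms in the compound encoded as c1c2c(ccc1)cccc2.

10

The symbol for carbon appears 10 times in the SMILES. Lowercase c denotes aromatic carbon and counts toward C.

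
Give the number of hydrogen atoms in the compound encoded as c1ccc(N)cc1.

Hydrogens are implicit in SMILES; fill each atom to its normal valence:
  5 × C (aromatic): 1 H each → 5
  1 × C (aromatic): no H
  1 × N: 2 H
  Total hydrogens = 7.

7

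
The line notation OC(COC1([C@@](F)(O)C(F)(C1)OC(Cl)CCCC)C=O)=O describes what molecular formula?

Heavy atoms from the SMILES: 12 C, 1 Cl, 2 F, 6 O.
Implicit hydrogens by atom environment:
  5 × C: 2 H each → 10
  4 × C: no H
  4 × O: no H
  2 × C: 1 H each → 2
  2 × F: no H
  2 × O: 1 H each → 2
  1 × C: 3 H
  1 × Cl: no H
  Total hydrogens = 17.
Molecular formula: C12H17ClF2O6

C12H17ClF2O6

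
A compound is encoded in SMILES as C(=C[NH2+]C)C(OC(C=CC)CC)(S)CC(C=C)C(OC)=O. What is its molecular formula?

C16H28NO3S+

Heavy atoms from the SMILES: 16 C, 1 N, 3 O, 1 S.
Implicit hydrogens by atom environment:
  7 × C: 1 H each → 7
  4 × C: 3 H each → 12
  3 × C: 2 H each → 6
  3 × O: no H
  2 × C: no H
  1 × N (charge +1): 2 H
  1 × S: 1 H
  Total hydrogens = 28.
Net charge +1.
Molecular formula: C16H28NO3S+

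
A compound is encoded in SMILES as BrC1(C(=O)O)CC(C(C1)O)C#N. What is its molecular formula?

Heavy atoms from the SMILES: 1 Br, 7 C, 1 N, 3 O.
Implicit hydrogens by atom environment:
  3 × C: no H
  2 × C: 2 H each → 4
  2 × C: 1 H each → 2
  2 × O: 1 H each → 2
  1 × Br: no H
  1 × N: no H
  1 × O: no H
  Total hydrogens = 8.
Molecular formula: C7H8BrNO3

C7H8BrNO3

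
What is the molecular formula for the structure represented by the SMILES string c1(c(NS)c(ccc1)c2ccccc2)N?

Heavy atoms from the SMILES: 12 C, 2 N, 1 S.
Implicit hydrogens by atom environment:
  8 × C (aromatic): 1 H each → 8
  4 × C (aromatic): no H
  1 × N: 2 H
  1 × N: 1 H
  1 × S: 1 H
  Total hydrogens = 12.
Molecular formula: C12H12N2S

C12H12N2S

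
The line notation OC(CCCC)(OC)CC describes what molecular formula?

Heavy atoms from the SMILES: 8 C, 2 O.
Implicit hydrogens by atom environment:
  4 × C: 2 H each → 8
  3 × C: 3 H each → 9
  1 × C: no H
  1 × O: 1 H
  1 × O: no H
  Total hydrogens = 18.
Molecular formula: C8H18O2

C8H18O2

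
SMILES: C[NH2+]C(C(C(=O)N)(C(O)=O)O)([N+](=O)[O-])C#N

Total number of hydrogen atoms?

Hydrogens are implicit in SMILES; fill each atom to its normal valence:
  5 × C: no H
  3 × O: no H
  2 × O: 1 H each → 2
  1 × C: 3 H
  1 × N: 2 H
  1 × N (charge +1): 2 H
  1 × N (charge +1): no H
  1 × N: no H
  1 × O (charge -1): no H
  Total hydrogens = 9.

9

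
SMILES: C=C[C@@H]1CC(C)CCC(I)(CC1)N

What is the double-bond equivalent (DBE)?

Molecular formula from the SMILES: C11H20IN.
DoU = (2C + 2 + N − H − X)/2 = (2·11 + 2 + 1 − 20 − 1)/2 = 4/2 = 2.
(Structurally: 1 ring(s) + 1 π bond(s) = 2.)

2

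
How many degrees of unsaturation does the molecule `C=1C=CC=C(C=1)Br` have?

4

Molecular formula from the SMILES: C6H5Br.
DoU = (2C + 2 + N − H − X)/2 = (2·6 + 2 + 0 − 5 − 1)/2 = 8/2 = 4.
(Structurally: 1 ring(s) + 3 π bond(s) = 4.)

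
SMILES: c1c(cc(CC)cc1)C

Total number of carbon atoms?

9

The symbol for carbon appears 9 times in the SMILES. Lowercase c denotes aromatic carbon and counts toward C.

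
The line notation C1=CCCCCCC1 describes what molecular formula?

Heavy atoms from the SMILES: 8 C.
Implicit hydrogens by atom environment:
  6 × C: 2 H each → 12
  2 × C: 1 H each → 2
  Total hydrogens = 14.
Molecular formula: C8H14

C8H14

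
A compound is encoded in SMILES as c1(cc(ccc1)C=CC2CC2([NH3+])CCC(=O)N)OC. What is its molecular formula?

Heavy atoms from the SMILES: 15 C, 2 N, 2 O.
Implicit hydrogens by atom environment:
  4 × C (aromatic): 1 H each → 4
  3 × C: 2 H each → 6
  3 × C: 1 H each → 3
  2 × C: no H
  2 × C (aromatic): no H
  2 × O: no H
  1 × C: 3 H
  1 × N (charge +1): 3 H
  1 × N: 2 H
  Total hydrogens = 21.
Net charge +1.
Molecular formula: C15H21N2O2+

C15H21N2O2+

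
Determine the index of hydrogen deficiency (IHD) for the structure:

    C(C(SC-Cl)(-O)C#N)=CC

Molecular formula from the SMILES: C6H8ClNOS.
DoU = (2C + 2 + N − H − X)/2 = (2·6 + 2 + 1 − 8 − 1)/2 = 6/2 = 3.
(Structurally: 0 ring(s) + 3 π bond(s) = 3.)

3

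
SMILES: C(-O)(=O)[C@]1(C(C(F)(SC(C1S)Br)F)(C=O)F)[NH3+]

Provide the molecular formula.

C7H8BrF3NO3S2+

Heavy atoms from the SMILES: 1 Br, 7 C, 3 F, 1 N, 3 O, 2 S.
Implicit hydrogens by atom environment:
  4 × C: no H
  3 × C: 1 H each → 3
  3 × F: no H
  2 × O: no H
  1 × Br: no H
  1 × N (charge +1): 3 H
  1 × O: 1 H
  1 × S: 1 H
  1 × S: no H
  Total hydrogens = 8.
Net charge +1.
Molecular formula: C7H8BrF3NO3S2+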